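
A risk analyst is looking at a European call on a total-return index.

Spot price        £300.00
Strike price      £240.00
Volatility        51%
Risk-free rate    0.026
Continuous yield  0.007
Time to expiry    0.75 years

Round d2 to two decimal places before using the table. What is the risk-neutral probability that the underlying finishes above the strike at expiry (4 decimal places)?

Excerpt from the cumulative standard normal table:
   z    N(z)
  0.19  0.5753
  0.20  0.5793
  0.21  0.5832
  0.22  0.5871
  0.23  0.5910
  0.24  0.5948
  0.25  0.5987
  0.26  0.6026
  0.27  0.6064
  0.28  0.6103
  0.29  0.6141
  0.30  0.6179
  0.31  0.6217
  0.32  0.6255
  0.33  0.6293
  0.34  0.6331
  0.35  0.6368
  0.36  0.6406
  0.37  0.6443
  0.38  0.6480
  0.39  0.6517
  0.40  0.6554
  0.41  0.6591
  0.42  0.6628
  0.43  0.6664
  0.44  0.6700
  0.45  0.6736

0.6255

σ√T = 0.51·√0.75 = 0.4417
d₁ = [ln(300/240) + (0.026 − 0.007 + 0.51²/2)·0.75] / 0.4417 = [0.2231 + 0.1118] / 0.4417 = 0.7583 ≈ 0.76
d₂ = d₁ − σ√T = 0.7583 − 0.4417 = 0.3167 ≈ 0.32
Pr(exercise) under Q = N(d₂) = 0.6255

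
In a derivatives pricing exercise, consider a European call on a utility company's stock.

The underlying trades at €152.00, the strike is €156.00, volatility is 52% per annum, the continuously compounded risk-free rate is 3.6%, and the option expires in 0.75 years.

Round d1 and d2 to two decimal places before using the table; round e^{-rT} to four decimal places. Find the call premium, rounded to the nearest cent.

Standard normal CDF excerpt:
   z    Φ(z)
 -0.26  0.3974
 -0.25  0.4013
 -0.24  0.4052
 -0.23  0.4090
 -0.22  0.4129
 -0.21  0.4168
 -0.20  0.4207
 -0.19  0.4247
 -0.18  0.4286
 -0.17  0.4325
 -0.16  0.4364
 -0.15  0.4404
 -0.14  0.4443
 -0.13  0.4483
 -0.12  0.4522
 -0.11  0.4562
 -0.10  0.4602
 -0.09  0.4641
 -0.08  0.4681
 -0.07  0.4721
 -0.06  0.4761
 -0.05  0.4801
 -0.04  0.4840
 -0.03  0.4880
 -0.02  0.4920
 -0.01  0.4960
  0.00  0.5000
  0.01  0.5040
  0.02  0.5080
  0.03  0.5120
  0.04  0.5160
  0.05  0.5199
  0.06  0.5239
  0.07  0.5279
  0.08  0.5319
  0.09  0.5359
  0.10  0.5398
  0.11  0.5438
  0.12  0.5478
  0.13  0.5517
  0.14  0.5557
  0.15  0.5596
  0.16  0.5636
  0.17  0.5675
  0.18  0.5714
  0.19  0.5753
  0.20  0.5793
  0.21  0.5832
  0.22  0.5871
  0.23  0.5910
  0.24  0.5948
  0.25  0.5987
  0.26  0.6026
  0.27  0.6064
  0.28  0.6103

σ√T = 0.52·√0.75 = 0.4503
d₁ = [ln(152/156) + (0.036 + 0.52²/2)·0.75] / 0.4503 = [-0.0260 + 0.1284] / 0.4503 = 0.2274 → 0.23
d₂ = d₁ − σ√T = 0.2274 − 0.4503 = -0.2229 → -0.22
exp(−rT) = exp(−0.036·0.75) = 0.9734
N(d₁) = N(0.23) = 0.5910;  N(d₂) = N(-0.22) = 0.4129
C = 152·0.5910 − 156·0.9734·0.4129 = 89.8320 − 62.6990 = 27.1330

€27.13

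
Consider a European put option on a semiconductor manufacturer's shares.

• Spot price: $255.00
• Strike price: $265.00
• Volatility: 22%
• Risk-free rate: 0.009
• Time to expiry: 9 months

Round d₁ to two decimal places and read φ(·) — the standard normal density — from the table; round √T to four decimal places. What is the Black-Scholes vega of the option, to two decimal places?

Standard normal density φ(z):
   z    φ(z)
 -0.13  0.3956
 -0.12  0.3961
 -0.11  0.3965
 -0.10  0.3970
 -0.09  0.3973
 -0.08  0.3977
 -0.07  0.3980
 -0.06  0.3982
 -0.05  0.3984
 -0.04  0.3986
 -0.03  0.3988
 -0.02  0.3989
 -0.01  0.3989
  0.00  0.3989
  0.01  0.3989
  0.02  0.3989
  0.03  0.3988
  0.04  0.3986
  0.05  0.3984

σ√T = 0.22 × 0.8660 = 0.1905
d₁ = [ln(255/265) + (0.009 + 0.22²/2)·0.75] / 0.1905 = [-0.0385 + 0.0249] / 0.1905 = -0.0712 ⇒ -0.07
√T = √0.75 = 0.8660
φ(d₁) = φ(-0.07) = 0.3980
vega = S·φ(d₁)·√T = 255·0.3980·0.8660 = 87.8903

87.89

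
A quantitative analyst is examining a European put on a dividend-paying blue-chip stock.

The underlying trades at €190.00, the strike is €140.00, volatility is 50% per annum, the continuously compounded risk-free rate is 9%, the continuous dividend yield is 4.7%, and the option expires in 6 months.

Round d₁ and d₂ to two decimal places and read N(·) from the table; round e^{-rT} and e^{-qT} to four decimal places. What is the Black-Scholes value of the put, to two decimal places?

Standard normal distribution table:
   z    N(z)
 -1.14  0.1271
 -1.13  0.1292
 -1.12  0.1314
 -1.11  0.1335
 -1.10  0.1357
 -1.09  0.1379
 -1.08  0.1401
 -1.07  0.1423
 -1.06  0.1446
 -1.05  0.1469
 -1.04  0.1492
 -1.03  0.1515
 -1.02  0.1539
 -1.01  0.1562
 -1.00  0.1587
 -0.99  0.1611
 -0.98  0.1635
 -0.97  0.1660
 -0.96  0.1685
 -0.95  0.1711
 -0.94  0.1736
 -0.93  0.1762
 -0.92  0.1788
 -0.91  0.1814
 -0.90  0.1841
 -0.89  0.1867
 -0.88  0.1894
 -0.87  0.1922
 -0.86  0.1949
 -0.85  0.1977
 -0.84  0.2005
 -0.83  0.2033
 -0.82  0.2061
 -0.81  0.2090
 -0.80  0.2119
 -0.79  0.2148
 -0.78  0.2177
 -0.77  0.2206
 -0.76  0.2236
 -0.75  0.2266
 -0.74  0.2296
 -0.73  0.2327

€5.14

T = 0.5;  σ√T = 0.3536
ln(S/K) + (r − q + σ²/2)T = ln(190/140) + (0.09 − 0.047 + 0.5²/2)·0.5 = 0.3054 + 0.0840 = 0.3894
d₁ = 0.3894 / 0.3536 = 1.1013 ≈ 1.10
d₂ = d₁ − σ√T = 1.1013 − 0.3536 = 0.7478 ≈ 0.75
e^(−qT) = e^(−0.047·0.5) = 0.9768;  e^(−rT) = e^(−0.09·0.5) = 0.9560
N(−d₂) = N(-0.75) = 0.2266;  N(−d₁) = N(-1.10) = 0.1357
P = 140·0.9560·0.2266 − 190·0.9768·0.1357 = 30.3281 − 25.1848 = 5.1433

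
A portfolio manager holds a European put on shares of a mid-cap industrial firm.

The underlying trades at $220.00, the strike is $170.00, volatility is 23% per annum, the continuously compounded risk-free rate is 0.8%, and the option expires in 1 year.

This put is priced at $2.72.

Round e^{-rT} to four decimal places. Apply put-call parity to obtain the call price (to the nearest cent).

$54.08

exp(−rT) = exp(−0.008·1) = 0.9920
Put-call parity: C − P = S − K·e^(−rT) = 220 − 170·0.9920 = 220 − 168.6400 = 51.3600
C = P + (C − P) = 2.72 + (51.3600) = 54.0800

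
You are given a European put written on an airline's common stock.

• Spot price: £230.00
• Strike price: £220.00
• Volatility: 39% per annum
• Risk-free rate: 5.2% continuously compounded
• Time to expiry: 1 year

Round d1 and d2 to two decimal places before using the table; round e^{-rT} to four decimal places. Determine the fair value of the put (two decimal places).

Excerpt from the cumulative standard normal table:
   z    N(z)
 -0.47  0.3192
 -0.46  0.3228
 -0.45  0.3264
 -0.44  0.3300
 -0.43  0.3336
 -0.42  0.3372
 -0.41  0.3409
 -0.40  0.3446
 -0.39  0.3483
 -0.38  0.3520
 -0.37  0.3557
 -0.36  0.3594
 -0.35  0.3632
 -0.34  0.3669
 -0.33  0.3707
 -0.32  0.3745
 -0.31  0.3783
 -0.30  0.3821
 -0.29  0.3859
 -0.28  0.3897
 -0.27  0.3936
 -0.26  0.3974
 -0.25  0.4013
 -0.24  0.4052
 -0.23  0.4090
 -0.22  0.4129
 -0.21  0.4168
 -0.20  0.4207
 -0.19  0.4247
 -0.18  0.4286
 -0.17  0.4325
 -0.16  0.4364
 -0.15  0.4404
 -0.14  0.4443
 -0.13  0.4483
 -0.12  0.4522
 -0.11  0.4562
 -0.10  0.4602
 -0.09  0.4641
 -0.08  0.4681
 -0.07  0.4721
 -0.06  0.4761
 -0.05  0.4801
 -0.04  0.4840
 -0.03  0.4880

£24.37

σ√T = 0.39 × 1.0000 = 0.3900
d₁ = [ln(230/220) + (0.052 + 0.39²/2)·1] / 0.3900 = [0.0445 + 0.1280] / 0.3900 = 0.4423 ⇒ 0.44
d₂ = d₁ − σ√T = 0.4423 − 0.3900 = 0.0523 ⇒ 0.05
e^(−rT) = e^(−0.052·1) = 0.9493
N(−d₂) = N(-0.05) = 0.4801;  N(−d₁) = N(-0.44) = 0.3300
P = 220·0.9493·0.4801 − 230·0.3300 = 100.2670 − 75.9000 = 24.3670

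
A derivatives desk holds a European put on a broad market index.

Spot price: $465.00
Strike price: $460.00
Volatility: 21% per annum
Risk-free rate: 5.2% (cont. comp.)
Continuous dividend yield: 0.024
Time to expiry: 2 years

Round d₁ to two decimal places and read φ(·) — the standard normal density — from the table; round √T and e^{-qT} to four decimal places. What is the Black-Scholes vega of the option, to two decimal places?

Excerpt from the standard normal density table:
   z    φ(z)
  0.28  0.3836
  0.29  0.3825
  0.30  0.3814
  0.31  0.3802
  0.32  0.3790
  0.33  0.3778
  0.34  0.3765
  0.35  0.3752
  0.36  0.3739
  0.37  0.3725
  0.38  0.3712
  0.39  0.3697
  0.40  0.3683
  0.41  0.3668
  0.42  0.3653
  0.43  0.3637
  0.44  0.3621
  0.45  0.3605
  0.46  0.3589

233.47

σ√T = 0.21·√2 = 0.2970
d₁ = [ln(465/460) + (0.052 − 0.024 + 0.21²/2)·2] / 0.2970 = [0.0108 + 0.1001] / 0.2970 = 0.3735 → 0.37
√T = √2 = 1.4142
φ(d₁) = φ(0.37) = 0.3725
e^(−qT) = e^(−0.024·2) = 0.9531
vega = S·e^(−qT)·φ(d₁)·√T = 465·0.9531·0.3725·1.4142 = 233.4686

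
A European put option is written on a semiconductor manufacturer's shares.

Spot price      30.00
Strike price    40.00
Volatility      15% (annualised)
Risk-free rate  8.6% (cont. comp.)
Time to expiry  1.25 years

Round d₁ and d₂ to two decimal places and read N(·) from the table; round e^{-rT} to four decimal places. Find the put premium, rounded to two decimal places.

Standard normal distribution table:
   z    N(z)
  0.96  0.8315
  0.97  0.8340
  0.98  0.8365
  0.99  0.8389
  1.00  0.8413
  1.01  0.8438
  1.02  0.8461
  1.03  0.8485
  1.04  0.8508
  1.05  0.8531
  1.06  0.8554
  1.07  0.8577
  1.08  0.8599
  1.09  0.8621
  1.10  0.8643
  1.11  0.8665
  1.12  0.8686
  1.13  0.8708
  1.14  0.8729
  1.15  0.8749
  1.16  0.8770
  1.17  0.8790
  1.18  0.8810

σ√T = 0.15·√1.25 = 0.1677
ln(S/K) + (r + σ²/2)T = ln(30/40) + (0.086 + 0.15²/2)·1.25 = -0.2877 + 0.1216 = -0.1661
d₁ = -0.1661 / 0.1677 = -0.9905 → -0.99
d₂ = d₁ − σ√T = -0.9905 − 0.1677 = -1.1583 → -1.16
e^(−rT) = e^(−0.086·1.25) = 0.8981
P = 40·0.8981·N(1.16) − 30·N(0.99) = 40·0.8981·0.8770 − 30·0.8389 = 31.5053 − 25.1670 = 6.3383

6.34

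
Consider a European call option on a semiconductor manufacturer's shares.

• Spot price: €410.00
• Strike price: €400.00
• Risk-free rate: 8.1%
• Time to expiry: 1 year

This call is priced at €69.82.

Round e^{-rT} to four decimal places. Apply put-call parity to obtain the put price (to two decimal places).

€28.70

e^(−rT) = e^(−0.081·1) = 0.9222
Put-call parity: C − P = S − K·e^(−rT) = 410 − 400·0.9222 = 410 − 368.8800 = 41.1200
P = C − (C − P) = 69.82 − (41.1200) = 28.7000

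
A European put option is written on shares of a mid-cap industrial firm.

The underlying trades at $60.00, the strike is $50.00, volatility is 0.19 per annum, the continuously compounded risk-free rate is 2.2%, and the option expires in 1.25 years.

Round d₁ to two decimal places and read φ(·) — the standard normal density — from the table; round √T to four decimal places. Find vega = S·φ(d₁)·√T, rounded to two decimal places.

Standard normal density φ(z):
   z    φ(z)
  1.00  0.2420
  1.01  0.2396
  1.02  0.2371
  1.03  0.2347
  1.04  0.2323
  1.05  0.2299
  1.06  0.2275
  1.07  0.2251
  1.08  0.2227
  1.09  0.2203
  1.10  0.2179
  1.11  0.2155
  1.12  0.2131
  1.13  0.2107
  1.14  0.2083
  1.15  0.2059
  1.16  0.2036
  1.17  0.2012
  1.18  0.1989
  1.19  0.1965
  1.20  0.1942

T = 1.25;  σ√T = 0.2124
ln(S/K) + (r + σ²/2)T = ln(60/50) + (0.022 + 0.19²/2)·1.25 = 0.1823 + 0.0501 = 0.2324
d₁ = 0.2324 / 0.2124 = 1.0940 which rounds to 1.09
√T = √1.25 = 1.1180
φ(d₁) = φ(1.09) = 0.2203
vega = S·φ(d₁)·√T = 60·0.2203·1.1180 = 14.7777

14.78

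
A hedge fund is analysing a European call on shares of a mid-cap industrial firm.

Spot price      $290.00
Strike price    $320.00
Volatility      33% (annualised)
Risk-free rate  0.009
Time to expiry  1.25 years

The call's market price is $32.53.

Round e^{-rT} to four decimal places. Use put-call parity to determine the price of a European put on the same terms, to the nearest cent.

$58.95

exp(−rT) = exp(−0.009·1.25) = 0.9888
Put-call parity: C − P = S − K·e^(−rT) = 290 − 320·0.9888 = 290 − 316.4160 = -26.4160
P = C − (C − P) = 32.53 − (-26.4160) = 58.9460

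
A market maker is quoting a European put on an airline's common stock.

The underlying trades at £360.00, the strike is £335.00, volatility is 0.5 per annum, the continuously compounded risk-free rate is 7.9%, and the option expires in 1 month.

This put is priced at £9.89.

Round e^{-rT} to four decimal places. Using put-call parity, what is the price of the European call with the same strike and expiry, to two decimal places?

exp(−rT) = exp(−0.079·0.08333) = 0.9934
Put-call parity: C − P = S − K·e^(−rT) = 360 − 335·0.9934 = 360 − 332.7890 = 27.2110
C = P + (C − P) = 9.89 + (27.2110) = 37.1010

£37.10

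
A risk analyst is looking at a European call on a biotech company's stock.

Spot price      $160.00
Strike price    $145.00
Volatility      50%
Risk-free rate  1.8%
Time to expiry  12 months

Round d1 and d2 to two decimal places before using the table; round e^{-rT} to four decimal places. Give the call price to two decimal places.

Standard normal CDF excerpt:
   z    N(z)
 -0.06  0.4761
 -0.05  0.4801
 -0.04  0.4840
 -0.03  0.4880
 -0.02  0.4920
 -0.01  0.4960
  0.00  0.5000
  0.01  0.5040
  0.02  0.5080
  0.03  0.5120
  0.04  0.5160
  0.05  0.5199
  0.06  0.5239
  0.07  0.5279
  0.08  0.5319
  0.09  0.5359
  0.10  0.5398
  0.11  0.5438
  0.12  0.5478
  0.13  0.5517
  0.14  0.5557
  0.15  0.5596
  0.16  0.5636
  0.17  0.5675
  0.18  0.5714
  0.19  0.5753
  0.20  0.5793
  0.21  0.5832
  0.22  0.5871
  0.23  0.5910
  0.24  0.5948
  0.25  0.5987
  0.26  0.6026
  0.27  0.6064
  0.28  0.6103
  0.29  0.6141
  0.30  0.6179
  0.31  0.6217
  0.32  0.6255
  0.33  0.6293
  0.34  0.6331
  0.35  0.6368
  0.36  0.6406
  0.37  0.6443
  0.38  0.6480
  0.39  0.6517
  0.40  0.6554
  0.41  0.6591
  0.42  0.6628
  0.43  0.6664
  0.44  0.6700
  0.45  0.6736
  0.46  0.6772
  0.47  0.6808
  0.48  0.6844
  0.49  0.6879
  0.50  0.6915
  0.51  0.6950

$39.43

σ√T = 0.5·√1 = 0.5000
ln(S/K) + (r + σ²/2)T = ln(160/145) + (0.018 + 0.5²/2)·1 = 0.0984 + 0.1430 = 0.2414
d₁ = 0.2414 / 0.5000 = 0.4829 ≈ 0.48
d₂ = d₁ − σ√T = 0.4829 − 0.5000 = -0.0171 ≈ -0.02
e^(−rT) = e^(−0.018·1) = 0.9822
N(d₁) = N(0.48) = 0.6844;  N(d₂) = N(-0.02) = 0.4920
C = 160·0.6844 − 145·0.9822·0.4920 = 109.5040 − 70.0701 = 39.4339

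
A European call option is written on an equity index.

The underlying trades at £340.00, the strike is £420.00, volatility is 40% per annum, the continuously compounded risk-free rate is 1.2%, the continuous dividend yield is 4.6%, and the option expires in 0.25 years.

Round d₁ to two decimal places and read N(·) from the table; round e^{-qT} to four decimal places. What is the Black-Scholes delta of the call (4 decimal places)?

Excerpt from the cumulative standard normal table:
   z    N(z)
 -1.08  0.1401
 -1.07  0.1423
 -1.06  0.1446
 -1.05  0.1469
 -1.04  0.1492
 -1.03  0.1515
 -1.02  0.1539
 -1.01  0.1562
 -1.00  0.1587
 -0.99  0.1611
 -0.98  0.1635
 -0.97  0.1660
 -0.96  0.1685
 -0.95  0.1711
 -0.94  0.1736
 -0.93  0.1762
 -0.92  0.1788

T = 0.25;  σ√T = 0.2000
d₁ = [ln(340/420) + (0.012 − 0.046 + 0.4²/2)·0.25] / 0.2000 = [-0.2113 + 0.0115] / 0.2000 = -0.9990 which rounds to -1.00
N(d₁) = N(-1.00) = 0.1587
Δ_call = e^(−qT)·N(d₁) = 0.9886·0.1587 = 0.1569

0.1569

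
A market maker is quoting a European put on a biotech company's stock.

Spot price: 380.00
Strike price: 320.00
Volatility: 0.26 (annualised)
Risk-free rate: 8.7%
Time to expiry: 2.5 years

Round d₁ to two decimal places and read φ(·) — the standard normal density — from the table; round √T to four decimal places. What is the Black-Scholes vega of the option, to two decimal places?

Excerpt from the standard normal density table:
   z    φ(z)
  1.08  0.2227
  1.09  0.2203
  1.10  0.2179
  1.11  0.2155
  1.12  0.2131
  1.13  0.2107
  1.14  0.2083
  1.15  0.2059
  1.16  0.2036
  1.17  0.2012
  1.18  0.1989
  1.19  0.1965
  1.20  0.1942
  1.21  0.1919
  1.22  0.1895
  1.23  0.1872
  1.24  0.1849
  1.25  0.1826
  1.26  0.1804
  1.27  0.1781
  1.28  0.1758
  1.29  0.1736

123.71

σ√T = 0.26 × 1.5811 = 0.4111
d₁ = [ln(380/320) + (0.087 + 0.26²/2)·2.5] / 0.4111 = [0.1719 + 0.3020] / 0.4111 = 1.1527 → 1.15
√T = √2.5 = 1.5811
φ(d₁) = φ(1.15) = 0.2059
vega = S·φ(d₁)·√T = 380·0.2059·1.5811 = 123.7084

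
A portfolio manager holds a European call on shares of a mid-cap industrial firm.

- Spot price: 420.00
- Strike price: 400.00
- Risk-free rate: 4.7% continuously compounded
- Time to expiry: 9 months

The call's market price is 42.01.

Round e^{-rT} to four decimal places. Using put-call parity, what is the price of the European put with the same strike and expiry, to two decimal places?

8.17

exp(−rT) = exp(−0.047·0.75) = 0.9654
Put-call parity: C − P = S − K·e^(−rT) = 420 − 400·0.9654 = 420 − 386.1600 = 33.8400
P = C − (C − P) = 42.01 − (33.8400) = 8.1700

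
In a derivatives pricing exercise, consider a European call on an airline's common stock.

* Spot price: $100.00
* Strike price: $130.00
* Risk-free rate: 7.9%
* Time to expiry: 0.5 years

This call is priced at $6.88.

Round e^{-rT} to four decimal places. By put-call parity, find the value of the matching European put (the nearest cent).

$31.85

e^(−rT) = e^(−0.079·0.5) = 0.9613
Put-call parity: C − P = S − K·e^(−rT) = 100 − 130·0.9613 = 100 − 124.9690 = -24.9690
P = C − (C − P) = 6.88 − (-24.9690) = 31.8490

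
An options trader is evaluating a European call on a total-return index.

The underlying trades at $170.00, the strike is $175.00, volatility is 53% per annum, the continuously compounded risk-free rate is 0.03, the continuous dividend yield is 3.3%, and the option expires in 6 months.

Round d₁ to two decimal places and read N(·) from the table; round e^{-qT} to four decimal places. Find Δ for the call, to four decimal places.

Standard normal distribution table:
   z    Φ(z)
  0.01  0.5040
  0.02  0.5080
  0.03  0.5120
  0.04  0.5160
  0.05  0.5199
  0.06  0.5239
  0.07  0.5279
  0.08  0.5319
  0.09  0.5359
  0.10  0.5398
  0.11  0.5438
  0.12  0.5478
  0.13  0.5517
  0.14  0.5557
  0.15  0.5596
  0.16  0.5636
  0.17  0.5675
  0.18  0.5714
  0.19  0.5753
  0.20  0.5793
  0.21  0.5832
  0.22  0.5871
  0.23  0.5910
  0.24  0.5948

0.5349

T = 0.5;  σ√T = 0.3748
d₁ = [ln(170/175) + (0.03 − 0.033 + ½·0.53²)·0.5] / (σ√T) = (-0.0290 + 0.0687) / 0.3748 = 0.1060 → 0.11
N(d₁) = N(0.11) = 0.5438
Δ_call = exp(−qT)·N(d₁) = 0.9836·0.5438 = 0.5349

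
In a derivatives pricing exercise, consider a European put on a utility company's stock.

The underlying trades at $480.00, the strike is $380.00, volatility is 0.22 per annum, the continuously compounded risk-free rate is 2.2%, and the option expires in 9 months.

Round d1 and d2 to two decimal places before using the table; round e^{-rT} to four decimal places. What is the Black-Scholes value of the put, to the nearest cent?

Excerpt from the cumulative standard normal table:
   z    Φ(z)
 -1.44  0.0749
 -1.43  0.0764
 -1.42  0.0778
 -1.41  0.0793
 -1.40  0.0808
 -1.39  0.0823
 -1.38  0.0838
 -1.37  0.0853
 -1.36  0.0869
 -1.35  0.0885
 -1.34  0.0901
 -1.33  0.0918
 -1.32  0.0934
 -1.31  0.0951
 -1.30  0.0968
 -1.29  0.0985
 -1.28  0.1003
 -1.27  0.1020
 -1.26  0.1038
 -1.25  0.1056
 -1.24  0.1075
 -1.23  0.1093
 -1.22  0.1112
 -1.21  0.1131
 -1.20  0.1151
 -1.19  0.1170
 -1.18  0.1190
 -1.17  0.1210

σ√T = 0.22·√0.75 = 0.1905
d₁ = [ln(480/380) + (0.022 + 0.22²/2)·0.75] / 0.1905 = [0.2336 + 0.0347] / 0.1905 = 1.4080 ≈ 1.41
d₂ = d₁ − σ√T = 1.4080 − 0.1905 = 1.2175 ≈ 1.22
exp(−rT) = exp(−0.022·0.75) = 0.9836
P = 380·0.9836·N(-1.22) − 480·N(-1.41) = 380·0.9836·0.1112 − 480·0.0793 = 41.5630 − 38.0640 = 3.4990

$3.50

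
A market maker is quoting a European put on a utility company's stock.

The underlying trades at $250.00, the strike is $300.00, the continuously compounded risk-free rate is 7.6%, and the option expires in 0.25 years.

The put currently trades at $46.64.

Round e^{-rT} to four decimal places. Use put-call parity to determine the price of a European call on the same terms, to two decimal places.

e^(−rT) = e^(−0.076·0.25) = 0.9812
Put-call parity: C − P = S − K·e^(−rT) = 250 − 300·0.9812 = 250 − 294.3600 = -44.3600
C = P + (C − P) = 46.64 + (-44.3600) = 2.2800

$2.28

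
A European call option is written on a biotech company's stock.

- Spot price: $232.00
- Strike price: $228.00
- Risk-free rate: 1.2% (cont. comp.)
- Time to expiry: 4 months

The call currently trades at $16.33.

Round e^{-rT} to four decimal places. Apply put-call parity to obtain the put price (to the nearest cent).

e^(−rT) = e^(−0.012·0.3333) = 0.9960
Put-call parity: C − P = S − K·e^(−rT) = 232 − 228·0.9960 = 232 − 227.0880 = 4.9120
P = C − (C − P) = 16.33 − (4.9120) = 11.4180

$11.42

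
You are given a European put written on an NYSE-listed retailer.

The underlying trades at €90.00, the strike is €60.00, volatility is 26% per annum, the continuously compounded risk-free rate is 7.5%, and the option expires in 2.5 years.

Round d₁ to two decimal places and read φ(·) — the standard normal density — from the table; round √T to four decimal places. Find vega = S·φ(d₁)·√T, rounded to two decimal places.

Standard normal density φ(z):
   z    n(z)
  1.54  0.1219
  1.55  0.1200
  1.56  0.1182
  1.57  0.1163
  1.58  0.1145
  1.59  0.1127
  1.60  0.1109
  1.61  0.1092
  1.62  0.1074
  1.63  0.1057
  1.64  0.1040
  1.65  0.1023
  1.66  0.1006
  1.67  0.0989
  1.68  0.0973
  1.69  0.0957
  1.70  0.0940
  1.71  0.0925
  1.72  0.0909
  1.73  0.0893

σ√T = 0.26 × 1.5811 = 0.4111
ln(S/K) + (r + σ²/2)T = ln(90/60) + (0.075 + 0.26²/2)·2.5 = 0.4055 + 0.2720 = 0.6775
d₁ = 0.6775 / 0.4111 = 1.6479 which rounds to 1.65
√T = √2.5 = 1.5811
φ(d₁) = φ(1.65) = 0.1023
vega = S·φ(d₁)·√T = 90·0.1023·1.5811 = 14.5572

14.56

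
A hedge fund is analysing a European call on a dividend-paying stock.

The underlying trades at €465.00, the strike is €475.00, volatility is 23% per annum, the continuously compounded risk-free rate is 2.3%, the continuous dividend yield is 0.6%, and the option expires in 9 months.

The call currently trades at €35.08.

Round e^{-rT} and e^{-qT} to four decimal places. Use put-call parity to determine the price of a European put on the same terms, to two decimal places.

€39.05

e^(−qT) = e^(−0.006·0.75) = 0.9955;  e^(−rT) = e^(−0.023·0.75) = 0.9829
Put-call parity: C − P = S·e^(−qT) − K·e^(−rT) = 465·0.9955 − 475·0.9829 = 462.9075 − 466.8775 = -3.9700
P = C − (C − P) = 35.08 − (-3.9700) = 39.0500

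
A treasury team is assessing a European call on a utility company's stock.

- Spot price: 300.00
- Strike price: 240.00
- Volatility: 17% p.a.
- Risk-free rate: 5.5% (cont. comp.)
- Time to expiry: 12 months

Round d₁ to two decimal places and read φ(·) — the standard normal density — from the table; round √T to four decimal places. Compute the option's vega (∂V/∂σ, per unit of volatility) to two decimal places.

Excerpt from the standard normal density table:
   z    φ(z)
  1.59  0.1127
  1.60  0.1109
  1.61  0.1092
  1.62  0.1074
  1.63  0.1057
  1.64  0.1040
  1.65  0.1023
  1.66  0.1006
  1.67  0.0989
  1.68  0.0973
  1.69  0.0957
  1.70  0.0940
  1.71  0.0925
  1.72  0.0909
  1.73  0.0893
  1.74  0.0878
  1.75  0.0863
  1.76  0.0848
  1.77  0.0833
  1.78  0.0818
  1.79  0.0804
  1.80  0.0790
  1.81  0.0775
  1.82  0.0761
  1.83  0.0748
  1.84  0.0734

27.27

σ√T = 0.17 × 1.0000 = 0.1700
ln(S/K) + (r + σ²/2)T = ln(300/240) + (0.055 + 0.17²/2)·1 = 0.2231 + 0.0694 = 0.2926
d₁ = 0.2926 / 0.1700 = 1.7211 → 1.72
√T = √1 = 1.0000
φ(d₁) = φ(1.72) = 0.0909
vega = S·φ(d₁)·√T = 300·0.0909·1.0000 = 27.2700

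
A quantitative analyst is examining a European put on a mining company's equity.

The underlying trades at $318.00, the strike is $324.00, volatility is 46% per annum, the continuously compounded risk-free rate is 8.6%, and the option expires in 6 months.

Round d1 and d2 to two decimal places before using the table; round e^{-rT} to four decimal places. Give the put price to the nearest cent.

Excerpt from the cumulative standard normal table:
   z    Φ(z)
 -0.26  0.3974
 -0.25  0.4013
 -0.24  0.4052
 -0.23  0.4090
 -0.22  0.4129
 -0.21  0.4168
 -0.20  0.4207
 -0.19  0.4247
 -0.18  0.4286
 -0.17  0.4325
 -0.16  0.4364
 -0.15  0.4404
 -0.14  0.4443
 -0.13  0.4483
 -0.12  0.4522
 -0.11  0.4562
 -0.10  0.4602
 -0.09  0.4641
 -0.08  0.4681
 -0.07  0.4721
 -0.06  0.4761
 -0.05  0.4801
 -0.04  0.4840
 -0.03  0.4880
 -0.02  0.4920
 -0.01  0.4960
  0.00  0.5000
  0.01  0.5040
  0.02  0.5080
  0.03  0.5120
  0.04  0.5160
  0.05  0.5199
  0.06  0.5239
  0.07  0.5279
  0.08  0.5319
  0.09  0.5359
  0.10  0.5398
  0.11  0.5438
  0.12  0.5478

$37.47

T = 0.5;  σ√T = 0.3253
d₁ = [ln(318/324) + (0.086 + 0.46²/2)·0.5] / 0.3253 = [-0.0187 + 0.0959] / 0.3253 = 0.2374 ≈ 0.24
d₂ = d₁ − σ√T = 0.2374 − 0.3253 = -0.0879 ≈ -0.09
exp(−rT) = exp(−0.086·0.5) = 0.9579
P = 324·0.9579·N(0.09) − 318·N(-0.24) = 324·0.9579·0.5359 − 318·0.4052 = 166.3217 − 128.8536 = 37.4681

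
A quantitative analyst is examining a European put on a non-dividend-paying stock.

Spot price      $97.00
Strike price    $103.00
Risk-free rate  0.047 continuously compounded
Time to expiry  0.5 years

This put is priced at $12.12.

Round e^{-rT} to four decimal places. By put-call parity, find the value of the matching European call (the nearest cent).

exp(−rT) = exp(−0.047·0.5) = 0.9768
Put-call parity: C − P = S − K·e^(−rT) = 97 − 103·0.9768 = 97 − 100.6104 = -3.6104
C = P + (C − P) = 12.12 + (-3.6104) = 8.5096

$8.51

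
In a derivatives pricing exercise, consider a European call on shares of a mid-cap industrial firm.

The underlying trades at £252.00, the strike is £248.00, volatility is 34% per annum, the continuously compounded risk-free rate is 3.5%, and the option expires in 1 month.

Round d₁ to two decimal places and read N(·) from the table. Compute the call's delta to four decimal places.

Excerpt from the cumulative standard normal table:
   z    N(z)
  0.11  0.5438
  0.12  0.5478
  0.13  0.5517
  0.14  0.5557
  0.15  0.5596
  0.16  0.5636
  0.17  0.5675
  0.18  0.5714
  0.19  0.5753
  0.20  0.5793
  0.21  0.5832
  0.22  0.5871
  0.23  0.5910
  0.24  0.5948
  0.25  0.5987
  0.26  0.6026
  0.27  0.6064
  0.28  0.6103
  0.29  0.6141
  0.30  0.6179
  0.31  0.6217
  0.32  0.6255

0.5948

T = 0.08333;  σ√T = 0.0981
d₁ = [ln(252/248) + (0.035 + 0.34²/2)·0.08333] / 0.0981 = [0.0160 + 0.0077] / 0.0981 = 0.2418 which rounds to 0.24
N(d₁) = N(0.24) = 0.5948
Δ_call = N(d₁) = 0.5948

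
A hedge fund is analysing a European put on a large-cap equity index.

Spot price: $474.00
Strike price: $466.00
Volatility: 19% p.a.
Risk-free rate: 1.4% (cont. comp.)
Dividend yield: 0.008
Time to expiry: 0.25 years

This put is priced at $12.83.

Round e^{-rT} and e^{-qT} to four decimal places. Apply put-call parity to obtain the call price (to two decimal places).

exp(−qT) = exp(−0.008·0.25) = 0.9980;  exp(−rT) = exp(−0.014·0.25) = 0.9965
Put-call parity: C − P = S·e^(−qT) − K·e^(−rT) = 474·0.9980 − 466·0.9965 = 473.0520 − 464.3690 = 8.6830
C = P + (C − P) = 12.83 + (8.6830) = 21.5130

$21.51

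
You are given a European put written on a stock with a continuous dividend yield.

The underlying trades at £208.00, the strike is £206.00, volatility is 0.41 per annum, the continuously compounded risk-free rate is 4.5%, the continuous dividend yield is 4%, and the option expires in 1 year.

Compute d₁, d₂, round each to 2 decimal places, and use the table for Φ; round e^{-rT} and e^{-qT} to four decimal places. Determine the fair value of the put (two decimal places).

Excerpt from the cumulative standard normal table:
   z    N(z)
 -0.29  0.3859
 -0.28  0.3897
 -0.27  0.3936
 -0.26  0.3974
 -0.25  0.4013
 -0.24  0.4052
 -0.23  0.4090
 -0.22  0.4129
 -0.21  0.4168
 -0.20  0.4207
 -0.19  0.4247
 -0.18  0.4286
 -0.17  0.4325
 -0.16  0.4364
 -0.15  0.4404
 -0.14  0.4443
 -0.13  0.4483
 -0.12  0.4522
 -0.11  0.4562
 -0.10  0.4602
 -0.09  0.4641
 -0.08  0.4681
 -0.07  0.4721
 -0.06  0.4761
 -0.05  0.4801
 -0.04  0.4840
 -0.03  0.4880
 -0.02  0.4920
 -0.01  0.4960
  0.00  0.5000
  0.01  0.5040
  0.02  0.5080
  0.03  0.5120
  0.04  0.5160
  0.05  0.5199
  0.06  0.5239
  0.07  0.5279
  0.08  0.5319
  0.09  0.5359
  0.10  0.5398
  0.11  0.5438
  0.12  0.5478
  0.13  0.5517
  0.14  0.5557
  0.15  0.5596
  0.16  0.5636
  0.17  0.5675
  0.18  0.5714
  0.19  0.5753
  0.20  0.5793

σ√T = 0.41·√1 = 0.4100
ln(S/K) + (r − q + σ²/2)T = ln(208/206) + (0.045 − 0.04 + 0.41²/2)·1 = 0.0097 + 0.0890 = 0.0987
d₁ = 0.0987 / 0.4100 = 0.2408 ⇒ 0.24
d₂ = d₁ − σ√T = 0.2408 − 0.4100 = -0.1692 ⇒ -0.17
e^(−qT) = e^(−0.04·1) = 0.9608;  e^(−rT) = e^(−0.045·1) = 0.9560
N(−d₂) = N(0.17) = 0.5675;  N(−d₁) = N(-0.24) = 0.4052
P = 206·0.9560·0.5675 − 208·0.9608·0.4052 = 111.7612 − 80.9778 = 30.7834

£30.78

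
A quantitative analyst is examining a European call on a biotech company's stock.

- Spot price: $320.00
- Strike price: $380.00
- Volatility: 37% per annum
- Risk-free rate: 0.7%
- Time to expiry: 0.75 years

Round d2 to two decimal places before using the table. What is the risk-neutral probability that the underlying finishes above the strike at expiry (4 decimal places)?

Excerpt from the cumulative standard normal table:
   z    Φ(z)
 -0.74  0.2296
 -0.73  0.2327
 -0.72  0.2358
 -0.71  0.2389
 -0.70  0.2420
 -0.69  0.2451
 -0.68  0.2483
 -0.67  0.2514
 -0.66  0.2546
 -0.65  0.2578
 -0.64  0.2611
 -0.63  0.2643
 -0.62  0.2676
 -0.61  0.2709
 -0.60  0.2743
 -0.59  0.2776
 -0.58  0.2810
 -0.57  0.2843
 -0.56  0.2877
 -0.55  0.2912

σ√T = 0.37·√0.75 = 0.3204
d₁ = [ln(320/380) + (0.007 + 0.37²/2)·0.75] / 0.3204 = [-0.1719 + 0.0566] / 0.3204 = -0.3597 ⇒ -0.36
d₂ = d₁ − σ√T = -0.3597 − 0.3204 = -0.6801 ⇒ -0.68
Pr(exercise) under Q = N(d₂) = 0.2483

0.2483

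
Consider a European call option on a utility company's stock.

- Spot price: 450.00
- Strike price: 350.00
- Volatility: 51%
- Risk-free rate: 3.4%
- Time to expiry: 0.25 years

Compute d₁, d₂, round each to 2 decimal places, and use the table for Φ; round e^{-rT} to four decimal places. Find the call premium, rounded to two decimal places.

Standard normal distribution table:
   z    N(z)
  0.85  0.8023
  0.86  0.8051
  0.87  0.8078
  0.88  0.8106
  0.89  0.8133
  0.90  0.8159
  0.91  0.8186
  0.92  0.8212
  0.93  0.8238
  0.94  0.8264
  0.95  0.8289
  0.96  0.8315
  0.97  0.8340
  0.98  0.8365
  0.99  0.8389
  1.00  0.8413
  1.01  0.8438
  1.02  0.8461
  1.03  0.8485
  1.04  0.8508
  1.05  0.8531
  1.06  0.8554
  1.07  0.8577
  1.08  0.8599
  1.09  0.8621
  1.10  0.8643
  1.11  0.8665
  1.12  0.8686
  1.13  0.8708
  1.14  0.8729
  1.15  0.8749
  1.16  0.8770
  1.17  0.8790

111.47

σ√T = 0.51 × 0.5000 = 0.2550
ln(S/K) + (r + σ²/2)T = ln(450/350) + (0.034 + 0.51²/2)·0.25 = 0.2513 + 0.0410 = 0.2923
d₁ = 0.2923 / 0.2550 = 1.1464 which rounds to 1.15
d₂ = d₁ − σ√T = 1.1464 − 0.2550 = 0.8914 which rounds to 0.89
exp(−rT) = exp(−0.034·0.25) = 0.9915
N(d₁) = N(1.15) = 0.8749;  N(d₂) = N(0.89) = 0.8133
C = 450·0.8749 − 350·0.9915·0.8133 = 393.7050 − 282.2354 = 111.4696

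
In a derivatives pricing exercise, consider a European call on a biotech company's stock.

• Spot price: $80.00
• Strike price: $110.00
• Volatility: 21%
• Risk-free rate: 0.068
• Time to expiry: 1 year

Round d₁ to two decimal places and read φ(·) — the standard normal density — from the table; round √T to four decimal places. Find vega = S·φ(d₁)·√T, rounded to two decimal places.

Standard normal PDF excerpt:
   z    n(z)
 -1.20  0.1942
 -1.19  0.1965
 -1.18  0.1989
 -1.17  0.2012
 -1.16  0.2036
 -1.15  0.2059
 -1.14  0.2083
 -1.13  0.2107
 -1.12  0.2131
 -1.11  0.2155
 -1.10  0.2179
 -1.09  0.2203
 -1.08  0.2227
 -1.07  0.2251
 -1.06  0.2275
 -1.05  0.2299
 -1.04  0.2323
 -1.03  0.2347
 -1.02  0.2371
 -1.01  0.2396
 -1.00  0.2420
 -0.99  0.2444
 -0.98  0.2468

17.62

T = 1;  σ√T = 0.2100
d₁ = [ln(80/110) + (0.068 + 0.21²/2)·1] / 0.2100 = [-0.3185 + 0.0901] / 0.2100 = -1.0876 which rounds to -1.09
√T = √1 = 1.0000
φ(d₁) = φ(-1.09) = 0.2203
vega = S·φ(d₁)·√T = 80·0.2203·1.0000 = 17.6240
(Call and put vega coincide under Black-Scholes.)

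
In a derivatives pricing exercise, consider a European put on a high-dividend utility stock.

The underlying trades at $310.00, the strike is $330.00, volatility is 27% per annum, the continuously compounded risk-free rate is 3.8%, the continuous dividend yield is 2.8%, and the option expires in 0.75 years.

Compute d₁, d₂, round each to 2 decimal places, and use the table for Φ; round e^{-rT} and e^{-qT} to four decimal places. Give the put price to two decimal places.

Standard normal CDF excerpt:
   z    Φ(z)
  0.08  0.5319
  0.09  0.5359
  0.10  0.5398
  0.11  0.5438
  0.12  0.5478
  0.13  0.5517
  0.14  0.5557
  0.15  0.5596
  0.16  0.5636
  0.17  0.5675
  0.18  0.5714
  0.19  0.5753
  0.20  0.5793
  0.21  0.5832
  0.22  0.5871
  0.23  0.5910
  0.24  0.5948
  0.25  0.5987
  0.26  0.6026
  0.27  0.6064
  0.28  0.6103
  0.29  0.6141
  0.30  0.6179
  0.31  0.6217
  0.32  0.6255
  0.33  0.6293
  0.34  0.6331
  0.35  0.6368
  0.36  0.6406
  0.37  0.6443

T = 0.75;  σ√T = 0.2338
d₁ = [ln(310/330) + (0.038 − 0.028 + 0.27²/2)·0.75] / 0.2338 = [-0.0625 + 0.0348] / 0.2338 = -0.1184 ⇒ -0.12
d₂ = d₁ − σ√T = -0.1184 − 0.2338 = -0.3522 ⇒ -0.35
e^(−qT) = e^(−0.028·0.75) = 0.9792;  e^(−rT) = e^(−0.038·0.75) = 0.9719
P = 330·0.9719·N(0.35) − 310·0.9792·N(0.12) = 330·0.9719·0.6368 − 310·0.9792·0.5478 = 204.2390 − 166.2858 = 37.9532

$37.95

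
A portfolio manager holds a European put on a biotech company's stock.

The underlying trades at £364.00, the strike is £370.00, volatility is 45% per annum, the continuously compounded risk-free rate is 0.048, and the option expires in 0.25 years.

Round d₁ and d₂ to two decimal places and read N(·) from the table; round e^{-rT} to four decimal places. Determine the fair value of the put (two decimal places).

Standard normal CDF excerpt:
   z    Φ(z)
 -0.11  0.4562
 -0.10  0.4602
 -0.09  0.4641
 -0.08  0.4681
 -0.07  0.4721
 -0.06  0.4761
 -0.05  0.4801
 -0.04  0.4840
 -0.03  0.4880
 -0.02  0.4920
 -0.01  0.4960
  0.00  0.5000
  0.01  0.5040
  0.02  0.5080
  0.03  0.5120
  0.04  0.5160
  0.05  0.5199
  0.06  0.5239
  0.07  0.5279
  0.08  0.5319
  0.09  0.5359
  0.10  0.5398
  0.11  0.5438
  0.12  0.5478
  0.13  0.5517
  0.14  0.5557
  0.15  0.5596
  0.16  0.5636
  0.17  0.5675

£32.77

σ√T = 0.45·√0.25 = 0.2250
ln(S/K) + (r + σ²/2)T = ln(364/370) + (0.048 + 0.45²/2)·0.25 = -0.0163 + 0.0373 = 0.0210
d₁ = 0.0210 / 0.2250 = 0.0932 which rounds to 0.09
d₂ = d₁ − σ√T = 0.0932 − 0.2250 = -0.1318 which rounds to -0.13
exp(−rT) = exp(−0.048·0.25) = 0.9881
N(−d₂) = N(0.13) = 0.5517;  N(−d₁) = N(-0.09) = 0.4641
P = 370·0.9881·0.5517 − 364·0.4641 = 201.6999 − 168.9324 = 32.7675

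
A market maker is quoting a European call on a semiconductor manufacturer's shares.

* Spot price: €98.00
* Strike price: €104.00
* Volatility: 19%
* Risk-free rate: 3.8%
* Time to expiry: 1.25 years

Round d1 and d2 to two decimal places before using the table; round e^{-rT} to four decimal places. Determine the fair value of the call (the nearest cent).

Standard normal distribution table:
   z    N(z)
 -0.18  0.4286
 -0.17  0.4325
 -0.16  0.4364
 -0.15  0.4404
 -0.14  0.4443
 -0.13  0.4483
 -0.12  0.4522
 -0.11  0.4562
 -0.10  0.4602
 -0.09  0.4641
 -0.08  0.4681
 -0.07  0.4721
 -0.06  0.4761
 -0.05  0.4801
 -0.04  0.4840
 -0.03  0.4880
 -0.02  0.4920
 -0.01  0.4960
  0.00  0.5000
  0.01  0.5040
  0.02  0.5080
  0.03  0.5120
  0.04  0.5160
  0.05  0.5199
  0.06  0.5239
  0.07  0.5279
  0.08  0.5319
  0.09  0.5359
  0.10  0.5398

σ√T = 0.19·√1.25 = 0.2124
d₁ = [ln(98/104) + (0.038 + 0.19²/2)·1.25] / 0.2124 = [-0.0594 + 0.0701] / 0.2124 = 0.0501 ⇒ 0.05
d₂ = d₁ − σ√T = 0.0501 − 0.2124 = -0.1623 ⇒ -0.16
exp(−rT) = exp(−0.038·1.25) = 0.9536
C = 98·N(0.05) − 104·0.9536·N(-0.16) = 98·0.5199 − 104·0.9536·0.4364 = 50.9502 − 43.2797 = 7.6705

€7.67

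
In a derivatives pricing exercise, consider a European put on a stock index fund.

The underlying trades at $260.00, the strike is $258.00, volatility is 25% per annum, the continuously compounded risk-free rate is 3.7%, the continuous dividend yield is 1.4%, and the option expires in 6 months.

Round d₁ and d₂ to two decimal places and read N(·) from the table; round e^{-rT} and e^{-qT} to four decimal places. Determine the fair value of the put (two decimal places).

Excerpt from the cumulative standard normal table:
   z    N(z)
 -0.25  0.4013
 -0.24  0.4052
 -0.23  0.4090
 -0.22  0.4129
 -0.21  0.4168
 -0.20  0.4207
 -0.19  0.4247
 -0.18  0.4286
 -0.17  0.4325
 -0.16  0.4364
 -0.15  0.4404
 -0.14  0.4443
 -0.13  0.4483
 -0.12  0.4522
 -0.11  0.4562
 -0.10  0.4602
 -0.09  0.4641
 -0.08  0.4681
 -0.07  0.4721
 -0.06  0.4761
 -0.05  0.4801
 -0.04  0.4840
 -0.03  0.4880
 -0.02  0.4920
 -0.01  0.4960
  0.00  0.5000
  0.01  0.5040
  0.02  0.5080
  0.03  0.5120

$16.00

σ√T = 0.25 × 0.7071 = 0.1768
d₁ = [ln(260/258) + (0.037 − 0.014 + 0.25²/2)·0.5] / 0.1768 = [0.0077 + 0.0271] / 0.1768 = 0.1971 → 0.20
d₂ = d₁ − σ√T = 0.1971 − 0.1768 = 0.0203 → 0.02
exp(−qT) = exp(−0.014·0.5) = 0.9930;  exp(−rT) = exp(−0.037·0.5) = 0.9817
P = 258·0.9817·N(-0.02) − 260·0.9930·N(-0.20) = 258·0.9817·0.4920 − 260·0.9930·0.4207 = 124.6131 − 108.6163 = 15.9967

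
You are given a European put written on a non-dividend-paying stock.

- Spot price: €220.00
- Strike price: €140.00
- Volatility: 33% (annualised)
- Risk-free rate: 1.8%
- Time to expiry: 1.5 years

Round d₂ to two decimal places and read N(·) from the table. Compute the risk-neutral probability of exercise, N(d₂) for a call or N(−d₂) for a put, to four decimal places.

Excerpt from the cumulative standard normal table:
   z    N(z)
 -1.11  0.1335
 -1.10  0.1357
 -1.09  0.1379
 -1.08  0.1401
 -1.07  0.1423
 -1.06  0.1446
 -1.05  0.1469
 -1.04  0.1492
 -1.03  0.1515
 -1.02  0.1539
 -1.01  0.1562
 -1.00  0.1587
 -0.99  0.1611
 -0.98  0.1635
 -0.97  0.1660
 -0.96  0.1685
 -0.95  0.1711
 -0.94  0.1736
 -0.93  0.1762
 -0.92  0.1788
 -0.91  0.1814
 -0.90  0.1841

0.1635

T = 1.5;  σ√T = 0.4042
ln(S/K) + (r + σ²/2)T = ln(220/140) + (0.018 + 0.33²/2)·1.5 = 0.4520 + 0.1087 = 0.5607
d₁ = 0.5607 / 0.4042 = 1.3872 → 1.39
d₂ = d₁ − σ√T = 1.3872 − 0.4042 = 0.9830 → 0.98
Pr(exercise) under Q = N(−d₂) = N(-0.98) = 0.1635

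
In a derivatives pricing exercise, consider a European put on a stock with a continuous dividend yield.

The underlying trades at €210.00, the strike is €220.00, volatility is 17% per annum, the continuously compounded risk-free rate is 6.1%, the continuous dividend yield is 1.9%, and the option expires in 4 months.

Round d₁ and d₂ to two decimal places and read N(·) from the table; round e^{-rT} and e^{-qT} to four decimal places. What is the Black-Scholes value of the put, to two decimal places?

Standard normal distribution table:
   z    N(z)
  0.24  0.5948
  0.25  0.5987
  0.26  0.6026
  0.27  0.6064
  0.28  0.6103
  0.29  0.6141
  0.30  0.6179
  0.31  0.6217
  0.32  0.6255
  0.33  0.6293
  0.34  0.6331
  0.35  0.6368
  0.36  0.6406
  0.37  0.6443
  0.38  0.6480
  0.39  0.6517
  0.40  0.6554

€12.34

T = 0.3333;  σ√T = 0.0981
d₁ = [ln(210/220) + (0.061 − 0.019 + 0.17²/2)·0.3333] / 0.0981 = [-0.0465 + 0.0188] / 0.0981 = -0.2823 → -0.28
d₂ = d₁ − σ√T = -0.2823 − 0.0981 = -0.3804 → -0.38
exp(−qT) = exp(−0.019·0.3333) = 0.9937;  exp(−rT) = exp(−0.061·0.3333) = 0.9799
P = 220·0.9799·N(0.38) − 210·0.9937·N(0.28) = 220·0.9799·0.6480 − 210·0.9937·0.6103 = 139.6945 − 127.3556 = 12.3390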